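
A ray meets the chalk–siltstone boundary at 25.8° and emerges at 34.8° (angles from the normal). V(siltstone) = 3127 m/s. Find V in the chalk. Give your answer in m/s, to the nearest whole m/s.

Snell's law: sin 25.8°/V₁ = sin 34.8°/V₂.
V₁ = V₂·sin 25.8°/sin 34.8° = 3127 × 0.7626 = 2384.68 m/s.

2385 m/s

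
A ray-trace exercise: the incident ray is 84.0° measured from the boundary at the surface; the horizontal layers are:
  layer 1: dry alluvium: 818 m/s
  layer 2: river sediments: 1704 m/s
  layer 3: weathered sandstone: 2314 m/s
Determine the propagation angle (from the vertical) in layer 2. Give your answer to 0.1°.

From the normal: θ₁ = 90° − 84.0° = 6.0°.
Snell's law across each interface conserves sin θ / V, so sin θ_2 = V_2·sin θ₁/V₁.
sin θ_2 = 1704 × sin 6.0° / 818 = 0.2177.
θ_2 = arcsin 0.2177 = 12.58°.

12.6°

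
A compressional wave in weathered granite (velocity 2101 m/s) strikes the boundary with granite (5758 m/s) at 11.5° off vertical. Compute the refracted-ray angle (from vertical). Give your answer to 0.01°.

sin θ₁/V₁ = sin θ₂/V₂ ⇒ sin θ₂ = 5758·sin 11.5°/2101 = 5758·0.1994/2101 = 0.5464.
θ₂ = sin⁻¹(0.5464) = 33.12° (from vertical).

33.12°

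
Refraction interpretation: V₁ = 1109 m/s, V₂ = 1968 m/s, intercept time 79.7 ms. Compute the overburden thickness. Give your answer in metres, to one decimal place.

θ_c = arcsin(1109/1968) = 34.30°; cos θ_c = 0.8261.
tᵢ = 2h cos θ_c/V₁ ⇒ h = tᵢ·V₁/(2 cos θ_c) = 0.0797·1109/(2·0.8261) = 53.50 m.

53.5 m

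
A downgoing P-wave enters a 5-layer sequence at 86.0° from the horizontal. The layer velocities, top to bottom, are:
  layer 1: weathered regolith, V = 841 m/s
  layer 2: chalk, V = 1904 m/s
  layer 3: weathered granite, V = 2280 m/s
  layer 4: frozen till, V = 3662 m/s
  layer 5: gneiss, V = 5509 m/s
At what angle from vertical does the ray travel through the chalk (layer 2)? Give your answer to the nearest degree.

9°

From the normal: θ₁ = 90° − 86.0° = 4.0°.
Snell's law across each interface conserves sin θ / V, so sin θ_2 = V_2·sin θ₁/V₁.
sin θ_2 = 1904 × sin 4.0° / 841 = 0.1579.
θ_2 = 9.09° from the vertical.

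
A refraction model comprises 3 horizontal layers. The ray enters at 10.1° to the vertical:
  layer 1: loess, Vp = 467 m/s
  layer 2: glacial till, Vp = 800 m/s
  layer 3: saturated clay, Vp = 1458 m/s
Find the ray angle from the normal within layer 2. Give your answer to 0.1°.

17.5°

Ray parameter p = sin 10.1° / 467 = 3.7552e-04 s/m.
sin θ_2 = p·V_2 = 3.7552e-04 × 800 = 0.3004.
θ_2 = 17.48° from the vertical.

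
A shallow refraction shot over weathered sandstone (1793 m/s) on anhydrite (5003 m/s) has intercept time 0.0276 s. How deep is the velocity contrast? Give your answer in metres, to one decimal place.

θ_c = arcsin(1793/5003) = 21.00°; cos θ_c = 0.9336.
tᵢ = 2h cos θ_c/V₁ ⇒ h = tᵢ·V₁/(2 cos θ_c) = 0.0276·1793/(2·0.9336) = 26.50 m.

26.5 m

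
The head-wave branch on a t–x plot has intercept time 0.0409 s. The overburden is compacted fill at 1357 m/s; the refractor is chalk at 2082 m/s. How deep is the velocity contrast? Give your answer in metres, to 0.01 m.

36.59 m

h = tᵢ·V₁·V₂ / (2·√(V₂²−V₁²)).
√(V₂²−V₁²) = √(2082² − 1357²) = 1579.0 m/s.
h = 0.0409 s × 1357 × 2082 / (2 × 1579.0) = 36.59 m.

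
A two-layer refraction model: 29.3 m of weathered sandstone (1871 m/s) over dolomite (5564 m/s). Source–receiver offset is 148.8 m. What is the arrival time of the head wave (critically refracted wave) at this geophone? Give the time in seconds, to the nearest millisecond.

0.056 s

θ_c = arcsin(V₁/V₂) = arcsin(1871/5564) = 19.65°, cos θ_c = 0.9418.
Intercept time tᵢ = 2h cos θ_c / V₁ = 2·29.3·0.9418/1871 = 0.02950 s.
t = x/V₂ + tᵢ = 148.8/5564 + 0.02950 = 0.05624 s.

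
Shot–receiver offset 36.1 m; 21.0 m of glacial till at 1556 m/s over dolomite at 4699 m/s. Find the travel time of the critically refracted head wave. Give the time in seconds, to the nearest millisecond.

θ_c = arcsin(V₁/V₂) = arcsin(1556/4699) = 19.34°, cos θ_c = 0.9436.
Intercept time tᵢ = 2h cos θ_c / V₁ = 2·21.0·0.9436/1556 = 0.02547 s.
t = x/V₂ + tᵢ = 36.1/4699 + 0.02547 = 0.03315 s.

0.033 s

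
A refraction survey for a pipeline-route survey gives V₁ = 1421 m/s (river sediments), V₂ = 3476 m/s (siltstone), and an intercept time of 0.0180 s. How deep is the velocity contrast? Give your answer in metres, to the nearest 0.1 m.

14.0 m

θ_c = arcsin(1421/3476) = 24.13°; cos θ_c = 0.9126.
tᵢ = 2h cos θ_c/V₁ ⇒ h = tᵢ·V₁/(2 cos θ_c) = 0.018·1421/(2·0.9126) = 14.01 m.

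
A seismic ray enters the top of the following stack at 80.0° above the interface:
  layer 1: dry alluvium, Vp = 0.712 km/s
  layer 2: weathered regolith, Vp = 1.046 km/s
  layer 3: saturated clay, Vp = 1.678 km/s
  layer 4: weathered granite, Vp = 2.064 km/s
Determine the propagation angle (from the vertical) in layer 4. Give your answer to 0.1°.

30.2°

From the normal: θ₁ = 90° − 80.0° = 10.0°.
Ray parameter p = sin 10.0° / 0.712 = 2.4389e-01 s/km.
sin θ_4 = p·V_4 = 2.4389e-01 × 2.064 = 0.5034.
θ_4 = 30.22° from the vertical.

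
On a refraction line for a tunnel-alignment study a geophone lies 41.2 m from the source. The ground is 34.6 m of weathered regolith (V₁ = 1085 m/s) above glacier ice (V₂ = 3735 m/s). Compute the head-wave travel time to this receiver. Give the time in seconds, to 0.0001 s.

0.0721 s

θ_c = arcsin(V₁/V₂) = arcsin(1085/3735) = 16.89°, cos θ_c = 0.9569.
Intercept time tᵢ = 2h cos θ_c / V₁ = 2·34.6·0.9569/1085 = 0.06103 s.
t = x/V₂ + tᵢ = 41.2/3735 + 0.06103 = 0.07206 s.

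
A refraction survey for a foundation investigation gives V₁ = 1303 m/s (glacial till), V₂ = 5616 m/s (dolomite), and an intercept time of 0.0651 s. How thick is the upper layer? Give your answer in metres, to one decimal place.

θ_c = arcsin(1303/5616) = 13.42°; cos θ_c = 0.9727.
tᵢ = 2h cos θ_c/V₁ ⇒ h = tᵢ·V₁/(2 cos θ_c) = 0.0651·1303/(2·0.9727) = 43.60 m.

43.6 m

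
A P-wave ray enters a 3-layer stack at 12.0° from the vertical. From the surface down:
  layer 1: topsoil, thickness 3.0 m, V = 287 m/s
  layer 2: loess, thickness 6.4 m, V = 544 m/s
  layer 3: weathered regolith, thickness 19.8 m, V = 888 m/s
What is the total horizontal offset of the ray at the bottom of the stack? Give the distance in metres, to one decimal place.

20.0 m

Ray parameter p = sin 12.0° / 287 m/s = 7.2443e-04 s/m.
Layer 1: θ = 12.00°; offset = 3.0·tan 12.00° = 0.638 m.
Layer 2: sin θ = p·544 = 0.3941 → θ = 23.21°; offset = 6.4·tan 23.21° = 2.744 m.
Layer 3: sin θ = p·888 = 0.6433 → θ = 40.04°; offset = 19.8·tan 40.04° = 16.637 m.
Σ offsets = 20.018 m.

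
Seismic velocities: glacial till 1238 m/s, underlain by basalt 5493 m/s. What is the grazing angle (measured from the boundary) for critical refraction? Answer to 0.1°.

77.0°

At critical incidence the refracted ray runs along the interface (θ₂ = 90°), so sin θ_c = V₁/V₂.
θ_c = arcsin(1238/5493) = arcsin 0.2254 = 13.03°.
Measured from the interface: 90° − 13.03° = 76.97°.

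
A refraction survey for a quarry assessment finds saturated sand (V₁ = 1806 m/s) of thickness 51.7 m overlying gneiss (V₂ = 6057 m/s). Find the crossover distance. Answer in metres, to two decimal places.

140.63 m

θ_c = arcsin(1806/6057) = 17.35°, so cos θ_c = 0.9545 and tᵢ = 2h cos θ_c/V₁ = 0.0546 s.
At crossover x/V₁ = x/V₂ + tᵢ ⇒ x = tᵢ/(1/V₁ − 1/V₂) = 0.05465/(5.5371e-04 − 1.6510e-04) = 140.63 m.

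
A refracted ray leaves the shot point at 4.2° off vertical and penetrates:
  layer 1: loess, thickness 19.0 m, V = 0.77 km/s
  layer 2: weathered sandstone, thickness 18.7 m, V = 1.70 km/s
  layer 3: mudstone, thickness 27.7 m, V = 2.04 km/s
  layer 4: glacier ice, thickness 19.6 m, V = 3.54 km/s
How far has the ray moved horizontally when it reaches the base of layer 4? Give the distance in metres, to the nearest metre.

17 m

p = sin θ₁/V₁ = sin 4.2°/0.77 = 9.5115e-02 s/km is conserved through the stack.
Layer 1: θ = 4.20°; offset = 19.0·tan 4.20° = 1.395 m.
Layer 2: sin θ = p·1.70 = 0.1617 → θ = 9.31°; offset = 18.7·tan 9.31° = 3.064 m.
Layer 3: sin θ = p·2.04 = 0.1940 → θ = 11.19°; offset = 27.7·tan 11.19° = 5.479 m.
Layer 4: sin θ = p·3.54 = 0.3367 → θ = 19.68°; offset = 19.6·tan 19.68° = 7.009 m.
Summing the layer offsets gives 16.947 m.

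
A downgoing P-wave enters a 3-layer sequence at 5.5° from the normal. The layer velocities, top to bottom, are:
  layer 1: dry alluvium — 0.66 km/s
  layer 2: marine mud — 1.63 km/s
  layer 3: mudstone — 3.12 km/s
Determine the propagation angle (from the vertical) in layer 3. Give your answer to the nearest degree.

Snell's law across each interface conserves sin θ / V, so sin θ_3 = V_3·sin θ₁/V₁.
sin θ_3 = 3.12 × sin 5.5° / 0.66 = 0.4531.
θ_3 = 26.94° from the vertical.

27°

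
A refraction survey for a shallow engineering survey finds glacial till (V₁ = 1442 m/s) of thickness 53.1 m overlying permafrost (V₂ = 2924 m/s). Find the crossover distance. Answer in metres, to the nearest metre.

θ_c = arcsin(1442/2924) = 29.55°, so cos θ_c = 0.8699 and tᵢ = 2h cos θ_c/V₁ = 0.0641 s.
At crossover x/V₁ = x/V₂ + tᵢ ⇒ x = tᵢ/(1/V₁ − 1/V₂) = 0.06407/(6.9348e-04 − 3.4200e-04) = 182.28 m.

182 m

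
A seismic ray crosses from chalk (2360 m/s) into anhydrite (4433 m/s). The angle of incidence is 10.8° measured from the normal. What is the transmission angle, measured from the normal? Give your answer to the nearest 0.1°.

20.6°

Snell's law: sin θ₂ = (V₂/V₁)·sin θ₁ = (4433/2360)·sin 10.8° = 0.3520.
θ₂ = sin⁻¹(0.3520) = 20.61° (from vertical).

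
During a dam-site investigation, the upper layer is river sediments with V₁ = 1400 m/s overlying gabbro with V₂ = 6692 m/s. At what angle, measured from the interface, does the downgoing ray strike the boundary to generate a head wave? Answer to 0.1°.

At critical incidence the refracted ray runs along the interface (θ₂ = 90°), so sin θ_c = V₁/V₂.
θ_c = arcsin(1400/6692) = arcsin 0.2092 = 12.08°.
Measured from the interface: 90° − 12.08° = 77.92°.

77.9°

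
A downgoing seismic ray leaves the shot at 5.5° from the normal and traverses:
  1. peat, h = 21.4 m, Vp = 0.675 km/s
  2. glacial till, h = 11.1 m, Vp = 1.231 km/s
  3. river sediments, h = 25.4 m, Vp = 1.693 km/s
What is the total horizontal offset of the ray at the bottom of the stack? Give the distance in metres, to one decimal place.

Ray parameter p = sin 5.5° / 0.675 km/s = 1.4199e-01 s/km.
Layer 1: θ = 5.50°; offset = 21.4·tan 5.50° = 2.061 m.
Layer 2: sin θ = p·1.231 = 0.1748 → θ = 10.07°; offset = 11.1·tan 10.07° = 1.971 m.
Layer 3: sin θ = p·1.693 = 0.2404 → θ = 13.91°; offset = 25.4·tan 13.91° = 6.291 m.
Σ offsets = 10.322 m.

10.3 m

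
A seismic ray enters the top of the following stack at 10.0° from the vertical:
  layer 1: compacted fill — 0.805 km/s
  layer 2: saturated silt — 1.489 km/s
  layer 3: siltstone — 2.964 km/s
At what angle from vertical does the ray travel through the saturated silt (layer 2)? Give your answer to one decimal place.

18.7°

Ray parameter p = sin 10.0° / 0.805 = 2.1571e-01 s/km.
sin θ_2 = p·V_2 = 2.1571e-01 × 1.489 = 0.3212.
θ_2 = 18.74° from the vertical.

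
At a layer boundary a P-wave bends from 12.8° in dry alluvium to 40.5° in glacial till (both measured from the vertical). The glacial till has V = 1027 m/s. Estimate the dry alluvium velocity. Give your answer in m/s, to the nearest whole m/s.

Snell's law: sin 12.8°/V₁ = sin 40.5°/V₂.
V₁ = V₂·sin 12.8°/sin 40.5° = 1027 × 0.3411 = 350.34 m/s.

350 m/s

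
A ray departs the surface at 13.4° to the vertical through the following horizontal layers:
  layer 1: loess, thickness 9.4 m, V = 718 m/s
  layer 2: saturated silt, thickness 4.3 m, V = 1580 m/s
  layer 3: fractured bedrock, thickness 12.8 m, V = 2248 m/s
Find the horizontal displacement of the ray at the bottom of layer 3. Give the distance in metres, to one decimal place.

Apply Snell's law at each interface; in layer i the horizontal offset is hᵢ·tan θᵢ.
Layer 1: θ = 13.40°; offset = 9.4·tan 13.40° = 2.239 m.
Layer 2: sin θ = 1580·sin 13.4°/718 = 0.5100, θ = 30.66°; offset = 4.3·tan 30.66° = 2.549 m.
Layer 3: sin θ = 2248·sin 13.4°/718 = 0.7256, θ = 46.52°; offset = 12.8·tan 46.52° = 13.497 m.
Σ offsets = 18.285 m.

18.3 m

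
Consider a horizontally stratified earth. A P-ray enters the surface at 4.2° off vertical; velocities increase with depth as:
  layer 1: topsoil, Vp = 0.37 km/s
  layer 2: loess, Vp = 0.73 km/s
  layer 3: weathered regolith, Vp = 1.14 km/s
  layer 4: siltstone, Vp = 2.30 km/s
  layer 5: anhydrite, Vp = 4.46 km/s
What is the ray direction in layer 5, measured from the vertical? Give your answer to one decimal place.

62.0°

Snell's law across each interface conserves sin θ / V, so sin θ_5 = V_5·sin θ₁/V₁.
sin θ_5 = 4.46 × sin 4.2° / 0.37 = 0.8828.
θ_5 = arcsin 0.8828 = 61.98°.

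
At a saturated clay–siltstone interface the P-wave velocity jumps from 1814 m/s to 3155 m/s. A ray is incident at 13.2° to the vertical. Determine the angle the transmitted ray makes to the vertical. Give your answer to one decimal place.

Snell's law: sin θ₂ = (V₂/V₁)·sin θ₁ = (3155/1814)·sin 13.2° = 0.3972.
θ₂ = arcsin 0.3972 = 23.40° from the normal.

23.4°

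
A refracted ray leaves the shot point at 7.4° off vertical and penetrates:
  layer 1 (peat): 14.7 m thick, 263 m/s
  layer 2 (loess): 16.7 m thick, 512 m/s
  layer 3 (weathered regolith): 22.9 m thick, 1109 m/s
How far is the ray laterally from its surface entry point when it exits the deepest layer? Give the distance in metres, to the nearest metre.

Apply Snell's law at each interface; in layer i the horizontal offset is hᵢ·tan θᵢ.
Layer 1: θ = 7.40°; offset = 14.7·tan 7.40° = 1.909 m.
Layer 2: sin θ = 512·sin 7.4°/263 = 0.2507, θ = 14.52°; offset = 16.7·tan 14.52° = 4.325 m.
Layer 3: sin θ = 1109·sin 7.4°/263 = 0.5431, θ = 32.89°; offset = 22.9·tan 32.89° = 14.812 m.
Σ offsets = 21.046 m.

21 m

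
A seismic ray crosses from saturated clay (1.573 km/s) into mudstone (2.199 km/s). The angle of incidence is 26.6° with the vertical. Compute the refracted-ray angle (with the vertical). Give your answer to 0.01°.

38.75°

sin θ₁/V₁ = sin θ₂/V₂ ⇒ sin θ₂ = 2.199·sin 26.6°/1.573 = 2.199·0.4478/1.573 = 0.6260.
θ₂ = sin⁻¹(0.6260) = 38.75° (from vertical).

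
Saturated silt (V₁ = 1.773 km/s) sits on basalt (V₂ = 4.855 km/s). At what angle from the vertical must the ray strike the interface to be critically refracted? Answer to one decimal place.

21.4°

At critical incidence the refracted ray runs along the interface (θ₂ = 90°), so sin θ_c = V₁/V₂.
θ_c = arcsin(1.773/4.855) = arcsin 0.3652 = 21.42°.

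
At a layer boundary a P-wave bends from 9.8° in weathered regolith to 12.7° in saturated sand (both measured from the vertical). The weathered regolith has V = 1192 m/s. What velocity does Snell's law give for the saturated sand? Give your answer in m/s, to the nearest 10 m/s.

1540 m/s

sin 9.8° = 0.1702; sin 12.7° = 0.2198.
V₂ = V₁·(sin θ₂/sin θ₁) = 1192·(0.2198/0.1702) = 1539.61 m/s.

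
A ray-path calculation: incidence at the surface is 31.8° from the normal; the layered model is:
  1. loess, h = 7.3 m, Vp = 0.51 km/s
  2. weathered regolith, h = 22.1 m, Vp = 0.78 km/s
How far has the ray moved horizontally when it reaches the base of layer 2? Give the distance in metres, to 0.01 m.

Ray parameter p = sin 31.8° / 0.51 km/s = 1.0332e+00 s/km.
Layer 1: θ = 31.80°; offset = 7.3·tan 31.80° = 4.5262 m.
Layer 2: sin θ = p·0.78 = 0.8059 → θ = 53.70°; offset = 22.1·tan 53.70° = 30.0859 m.
Total horizontal offset = 34.6121 m.

34.61 m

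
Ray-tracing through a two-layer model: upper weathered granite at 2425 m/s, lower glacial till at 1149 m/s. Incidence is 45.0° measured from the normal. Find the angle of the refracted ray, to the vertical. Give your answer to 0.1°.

Snell's law: sin θ₂ = (V₂/V₁)·sin θ₁ = (1149/2425)·sin 45.0° = 0.3350.
θ₂ = sin⁻¹(0.3350) = 19.57° (from vertical).

19.6°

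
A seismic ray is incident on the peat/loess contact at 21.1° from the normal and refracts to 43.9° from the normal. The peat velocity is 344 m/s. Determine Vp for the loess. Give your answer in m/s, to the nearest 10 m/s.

sin 21.1° = 0.3600; sin 43.9° = 0.6934.
V₂ = V₁·(sin θ₂/sin θ₁) = 344·(0.6934/0.3600) = 662.59 m/s.

660 m/s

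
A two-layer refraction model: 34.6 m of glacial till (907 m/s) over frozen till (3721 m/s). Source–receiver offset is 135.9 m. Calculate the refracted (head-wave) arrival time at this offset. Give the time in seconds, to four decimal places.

0.1105 s

t = x/V₂ + 2h·√(V₂²−V₁²)/(V₁V₂).
√(V₂²−V₁²) = √(3721²−907²) = 3608.8 m/s; delay term = 2·34.6·3608.8/(907·3721) = 0.07399 s.
t = 135.9/3721 + 0.07399 = 0.11052 s.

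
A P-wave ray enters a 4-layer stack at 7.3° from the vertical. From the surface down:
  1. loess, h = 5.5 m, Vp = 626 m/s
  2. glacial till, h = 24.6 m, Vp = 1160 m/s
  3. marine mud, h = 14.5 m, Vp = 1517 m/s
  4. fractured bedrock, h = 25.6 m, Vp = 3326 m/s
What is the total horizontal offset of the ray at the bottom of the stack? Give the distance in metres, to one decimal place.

Apply Snell's law at each interface; in layer i the horizontal offset is hᵢ·tan θᵢ.
Layer 1: θ = 7.30°; offset = 5.5·tan 7.30° = 0.705 m.
Layer 2: sin θ = 1160·sin 7.3°/626 = 0.2355, θ = 13.62°; offset = 24.6·tan 13.62° = 5.960 m.
Layer 3: sin θ = 1517·sin 7.3°/626 = 0.3079, θ = 17.93°; offset = 14.5·tan 17.93° = 4.693 m.
Layer 4: sin θ = 3326·sin 7.3°/626 = 0.6751, θ = 42.46°; offset = 25.6·tan 42.46° = 23.427 m.
Σ offsets = 34.784 m.

34.8 m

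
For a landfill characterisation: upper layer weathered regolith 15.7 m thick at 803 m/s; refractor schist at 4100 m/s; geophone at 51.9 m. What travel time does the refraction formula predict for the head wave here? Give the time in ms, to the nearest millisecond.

51 ms

θ_c = arcsin(V₁/V₂) = arcsin(803/4100) = 11.29°, cos θ_c = 0.9806.
Intercept time tᵢ = 2h cos θ_c / V₁ = 2·15.7·0.9806/803 = 0.03835 s.
t = x/V₂ + tᵢ = 51.9/4100 + 0.03835 = 0.05100 s.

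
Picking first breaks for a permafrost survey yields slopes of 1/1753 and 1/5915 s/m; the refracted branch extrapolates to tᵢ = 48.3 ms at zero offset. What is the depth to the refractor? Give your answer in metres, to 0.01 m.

θ_c = arcsin(1753/5915) = 17.24°; cos θ_c = 0.9551.
tᵢ = 2h cos θ_c/V₁ ⇒ h = tᵢ·V₁/(2 cos θ_c) = 0.0483·1753/(2·0.9551) = 44.33 m.

44.33 m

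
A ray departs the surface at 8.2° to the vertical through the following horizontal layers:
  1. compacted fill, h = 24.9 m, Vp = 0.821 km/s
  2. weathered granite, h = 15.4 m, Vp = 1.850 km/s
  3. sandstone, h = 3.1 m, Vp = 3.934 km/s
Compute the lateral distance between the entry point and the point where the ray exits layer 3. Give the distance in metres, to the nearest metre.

p = sin θ₁/V₁ = sin 8.2°/0.821 = 1.7373e-01 s/km is conserved through the stack.
Layer 1: θ = 8.20°; offset = 24.9·tan 8.20° = 3.588 m.
Layer 2: sin θ = p·1.850 = 0.3214 → θ = 18.75°; offset = 15.4·tan 18.75° = 5.227 m.
Layer 3: sin θ = p·3.934 = 0.6834 → θ = 43.11°; offset = 3.1·tan 43.11° = 2.902 m.
Total horizontal offset = 11.717 m.

12 m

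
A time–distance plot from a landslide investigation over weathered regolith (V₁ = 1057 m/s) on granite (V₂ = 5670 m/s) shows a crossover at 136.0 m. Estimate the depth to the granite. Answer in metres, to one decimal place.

56.3 m

x_cross = 2h·√((V₂+V₁)/(V₂−V₁)) → h = x_cross / (2·√((V₂+V₁)/(V₂−V₁))).
√((V₂+V₁)/(V₂−V₁)) = √((5670+1057)/(5670−1057)) = 1.2076.
h = 136.0 / (2·1.2076) = 56.31 m.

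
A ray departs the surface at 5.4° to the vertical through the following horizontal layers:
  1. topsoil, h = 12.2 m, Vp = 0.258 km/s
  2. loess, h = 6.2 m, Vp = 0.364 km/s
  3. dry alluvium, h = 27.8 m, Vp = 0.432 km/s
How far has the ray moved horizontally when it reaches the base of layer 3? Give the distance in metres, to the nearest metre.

Apply Snell's law at each interface; in layer i the horizontal offset is hᵢ·tan θᵢ.
Layer 1: θ = 5.40°; offset = 12.2·tan 5.40° = 1.153 m.
Layer 2: sin θ = 0.364·sin 5.4°/0.258 = 0.1328, θ = 7.63°; offset = 6.2·tan 7.63° = 0.831 m.
Layer 3: sin θ = 0.432·sin 5.4°/0.258 = 0.1576, θ = 9.07°; offset = 27.8·tan 9.07° = 4.436 m.
Σ offsets = 6.420 m.

6 m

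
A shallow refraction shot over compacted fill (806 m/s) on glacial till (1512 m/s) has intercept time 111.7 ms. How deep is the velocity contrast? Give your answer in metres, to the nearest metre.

53 m

h = tᵢ·V₁·V₂ / (2·√(V₂²−V₁²)).
√(V₂²−V₁²) = √(1512² − 806²) = 1279.3 m/s.
h = 0.1117 s × 806 × 1512 / (2 × 1279.3) = 53.20 m.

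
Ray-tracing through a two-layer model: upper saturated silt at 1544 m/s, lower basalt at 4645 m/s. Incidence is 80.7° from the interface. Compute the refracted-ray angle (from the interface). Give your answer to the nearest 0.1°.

60.9°

Angle from the normal: 90° − 80.7° = 9.3°.
Snell's law: sin θ₂ = (V₂/V₁)·sin θ₁ = (4645/1544)·sin 9.3° = 0.4862.
θ₂ = arcsin 0.4862 = 29.09° from the normal.
From the interface: 90° − 29.09° = 60.91°.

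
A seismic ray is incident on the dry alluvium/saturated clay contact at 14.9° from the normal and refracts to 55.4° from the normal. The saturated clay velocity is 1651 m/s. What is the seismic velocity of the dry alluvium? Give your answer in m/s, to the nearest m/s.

Snell's law: sin 14.9°/V₁ = sin 55.4°/V₂.
V₁ = V₂·sin 14.9°/sin 55.4° = 1651 × 0.3124 = 515.74 m/s.

516 m/s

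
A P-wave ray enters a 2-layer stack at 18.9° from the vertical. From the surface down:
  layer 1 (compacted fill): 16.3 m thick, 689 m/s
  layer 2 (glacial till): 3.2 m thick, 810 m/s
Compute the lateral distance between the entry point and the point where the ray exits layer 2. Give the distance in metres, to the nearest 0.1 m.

6.9 m

p = sin θ₁/V₁ = sin 18.9°/689 = 4.7013e-04 s/m is conserved through the stack.
Layer 1: θ = 18.90°; offset = 16.3·tan 18.90° = 5.581 m.
Layer 2: sin θ = p·810 = 0.3808 → θ = 22.38°; offset = 3.2·tan 22.38° = 1.318 m.
Summing the layer offsets gives 6.899 m.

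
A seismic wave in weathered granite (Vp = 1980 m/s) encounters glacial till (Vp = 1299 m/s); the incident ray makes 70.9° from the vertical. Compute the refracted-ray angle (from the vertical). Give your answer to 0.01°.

38.31°

Snell's law: sin θ₂ = (V₂/V₁)·sin θ₁ = (1299/1980)·sin 70.9° = 0.6199.
θ₂ = arcsin 0.6199 = 38.31° from the normal.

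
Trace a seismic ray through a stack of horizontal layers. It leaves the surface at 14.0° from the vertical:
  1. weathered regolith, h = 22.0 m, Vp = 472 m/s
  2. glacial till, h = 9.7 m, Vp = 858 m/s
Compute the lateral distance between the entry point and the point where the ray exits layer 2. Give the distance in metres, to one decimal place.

Ray parameter p = sin 14.0° / 472 m/s = 5.1255e-04 s/m.
Layer 1: θ = 14.00°; offset = 22.0·tan 14.00° = 5.485 m.
Layer 2: sin θ = p·858 = 0.4398 → θ = 26.09°; offset = 9.7·tan 26.09° = 4.750 m.
Summing the layer offsets gives 10.235 m.

10.2 m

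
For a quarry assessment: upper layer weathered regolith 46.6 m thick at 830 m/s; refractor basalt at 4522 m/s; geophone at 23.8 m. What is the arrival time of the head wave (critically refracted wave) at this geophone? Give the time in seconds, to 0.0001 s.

0.1156 s

θ_c = arcsin(V₁/V₂) = arcsin(830/4522) = 10.58°, cos θ_c = 0.9830.
Intercept time tᵢ = 2h cos θ_c / V₁ = 2·46.6·0.9830/830 = 0.11038 s.
t = x/V₂ + tᵢ = 23.8/4522 + 0.11038 = 0.11564 s.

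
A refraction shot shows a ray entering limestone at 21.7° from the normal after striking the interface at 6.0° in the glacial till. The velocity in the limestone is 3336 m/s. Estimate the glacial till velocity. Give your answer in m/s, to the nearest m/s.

Snell's law: sin 6.0°/V₁ = sin 21.7°/V₂.
V₁ = V₂·sin 6.0°/sin 21.7° = 3336 × 0.2827 = 943.10 m/s.

943 m/s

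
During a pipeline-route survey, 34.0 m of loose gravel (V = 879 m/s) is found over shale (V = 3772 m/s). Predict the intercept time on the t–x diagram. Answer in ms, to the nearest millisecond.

θ_c = arcsin(V₁/V₂) = arcsin(879/3772) = 13.48°; cos θ_c = 0.9725.
tᵢ = 2h·cos θ_c / V₁ = 2·34.0·0.9725 / 879 = 0.07523 s.

75 ms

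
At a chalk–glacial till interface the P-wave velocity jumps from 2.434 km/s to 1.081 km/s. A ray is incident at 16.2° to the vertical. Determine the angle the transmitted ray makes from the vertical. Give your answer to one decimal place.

7.1°

Snell's law: sin θ₂ = (V₂/V₁)·sin θ₁ = (1.081/2.434)·sin 16.2° = 0.1239.
θ₂ = arcsin 0.1239 = 7.12° from the normal.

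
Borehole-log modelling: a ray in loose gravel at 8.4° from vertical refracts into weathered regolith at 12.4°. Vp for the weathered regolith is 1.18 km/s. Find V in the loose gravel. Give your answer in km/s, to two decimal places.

0.80 km/s

Snell's law: sin 8.4°/V₁ = sin 12.4°/V₂.
V₁ = V₂·sin 8.4°/sin 12.4° = 1.18 × 0.6803 = 0.80 km/s.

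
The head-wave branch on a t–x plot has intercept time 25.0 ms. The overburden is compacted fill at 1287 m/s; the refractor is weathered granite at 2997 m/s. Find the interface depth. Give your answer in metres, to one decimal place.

17.8 m

θ_c = arcsin(1287/2997) = 25.43°; cos θ_c = 0.9031.
tᵢ = 2h cos θ_c/V₁ ⇒ h = tᵢ·V₁/(2 cos θ_c) = 0.025·1287/(2·0.9031) = 17.81 m.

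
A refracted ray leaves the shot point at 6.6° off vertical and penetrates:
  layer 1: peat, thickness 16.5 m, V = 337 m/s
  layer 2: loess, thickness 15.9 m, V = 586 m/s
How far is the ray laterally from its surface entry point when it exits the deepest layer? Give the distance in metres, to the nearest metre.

5 m

Apply Snell's law at each interface; in layer i the horizontal offset is hᵢ·tan θᵢ.
Layer 1: θ = 6.60°; offset = 16.5·tan 6.60° = 1.909 m.
Layer 2: sin θ = 586·sin 6.6°/337 = 0.1999, θ = 11.53°; offset = 15.9·tan 11.53° = 3.243 m.
Total horizontal offset = 5.152 m.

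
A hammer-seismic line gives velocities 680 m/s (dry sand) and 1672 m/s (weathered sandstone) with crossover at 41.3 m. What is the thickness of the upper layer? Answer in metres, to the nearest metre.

13 m

h = (x_cross/2)·√((V₂−V₁)/(V₂+V₁)).
(V₂−V₁)/(V₂+V₁) = (1672−680)/(1672+680) = 0.4218; √ = 0.6494.
h = (41.3/2)·0.6494 = 13.41 m.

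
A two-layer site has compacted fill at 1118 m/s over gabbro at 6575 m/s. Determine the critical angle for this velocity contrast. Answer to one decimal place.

9.8°

Critical incidence: sin θ_c = V₁/V₂ = 1118/6575 = 0.1700.
θ_c = arcsin 0.1700 = 9.79°.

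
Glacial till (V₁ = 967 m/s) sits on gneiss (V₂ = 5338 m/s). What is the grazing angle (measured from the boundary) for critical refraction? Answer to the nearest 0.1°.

79.6°

At critical incidence the refracted ray runs along the interface (θ₂ = 90°), so sin θ_c = V₁/V₂.
θ_c = arcsin(967/5338) = arcsin 0.1812 = 10.44°.
Measured from the interface: 90° − 10.44° = 79.56°.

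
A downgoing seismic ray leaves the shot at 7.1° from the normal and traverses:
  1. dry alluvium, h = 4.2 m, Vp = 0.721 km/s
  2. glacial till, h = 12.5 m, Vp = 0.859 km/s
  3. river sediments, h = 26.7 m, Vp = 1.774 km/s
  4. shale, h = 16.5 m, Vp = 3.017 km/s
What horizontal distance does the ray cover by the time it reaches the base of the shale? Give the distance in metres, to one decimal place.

20.9 m

Apply Snell's law at each interface; in layer i the horizontal offset is hᵢ·tan θᵢ.
Layer 1: θ = 7.10°; offset = 4.2·tan 7.10° = 0.523 m.
Layer 2: sin θ = 0.859·sin 7.1°/0.721 = 0.1473, θ = 8.47°; offset = 12.5·tan 8.47° = 1.861 m.
Layer 3: sin θ = 1.774·sin 7.1°/0.721 = 0.3041, θ = 17.71°; offset = 26.7·tan 17.71° = 8.524 m.
Layer 4: sin θ = 3.017·sin 7.1°/0.721 = 0.5172, θ = 31.15°; offset = 16.5·tan 31.15° = 9.971 m.
Σ offsets = 20.879 m.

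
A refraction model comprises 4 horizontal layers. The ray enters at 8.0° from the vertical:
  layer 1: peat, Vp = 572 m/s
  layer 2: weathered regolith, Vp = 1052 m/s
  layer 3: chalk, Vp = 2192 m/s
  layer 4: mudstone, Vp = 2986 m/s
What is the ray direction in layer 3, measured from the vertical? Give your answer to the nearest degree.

32°

Ray parameter p = sin 8.0° / 572 = 2.4331e-04 s/m.
sin θ_3 = p·V_3 = 2.4331e-04 × 2192 = 0.5333.
θ_3 = arcsin 0.5333 = 32.23°.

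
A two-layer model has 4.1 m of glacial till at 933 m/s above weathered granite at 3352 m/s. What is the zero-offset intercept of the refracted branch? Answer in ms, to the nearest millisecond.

tᵢ = 2h·√(V₂²−V₁²)/(V₁V₂).
√(V₂²−V₁²) = √(3352²−933²) = 3219.5 m/s.
tᵢ = 2·4.1·3219.5/(933·3352) = 0.00844 s.

8 ms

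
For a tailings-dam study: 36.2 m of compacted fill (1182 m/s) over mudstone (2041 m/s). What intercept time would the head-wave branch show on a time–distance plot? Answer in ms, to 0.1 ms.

θ_c = arcsin(V₁/V₂) = arcsin(1182/2041) = 35.39°; cos θ_c = 0.8152.
tᵢ = 2h·cos θ_c / V₁ = 2·36.2·0.8152 / 1182 = 0.04993 s.

49.9 ms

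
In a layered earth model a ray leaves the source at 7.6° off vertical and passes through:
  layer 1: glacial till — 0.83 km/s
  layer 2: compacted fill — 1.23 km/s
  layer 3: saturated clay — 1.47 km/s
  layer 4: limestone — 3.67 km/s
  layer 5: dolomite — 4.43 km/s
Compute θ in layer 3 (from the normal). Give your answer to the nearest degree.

14°

Ray parameter p = sin 7.6° / 0.83 = 1.5935e-01 s/km.
sin θ_3 = p·V_3 = 1.5935e-01 × 1.47 = 0.2342.
θ_3 = arcsin 0.2342 = 13.55°.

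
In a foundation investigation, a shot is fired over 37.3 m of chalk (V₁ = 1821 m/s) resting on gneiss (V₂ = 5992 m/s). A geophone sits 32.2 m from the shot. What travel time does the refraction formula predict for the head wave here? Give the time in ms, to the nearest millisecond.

θ_c = arcsin(V₁/V₂) = arcsin(1821/5992) = 17.69°, cos θ_c = 0.9527.
Intercept time tᵢ = 2h cos θ_c / V₁ = 2·37.3·0.9527/1821 = 0.03903 s.
t = x/V₂ + tᵢ = 32.2/5992 + 0.03903 = 0.04440 s.

44 ms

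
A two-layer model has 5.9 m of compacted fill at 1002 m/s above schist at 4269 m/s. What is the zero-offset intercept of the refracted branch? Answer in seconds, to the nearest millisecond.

tᵢ = 2h·√(V₂²−V₁²)/(V₁V₂).
√(V₂²−V₁²) = √(4269²−1002²) = 4149.7 m/s.
tᵢ = 2·5.9·4149.7/(1002·4269) = 0.01145 s.

0.011 s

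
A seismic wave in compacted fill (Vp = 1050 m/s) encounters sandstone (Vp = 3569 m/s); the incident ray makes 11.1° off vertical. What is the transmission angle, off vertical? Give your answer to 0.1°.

40.9°

Snell's law: sin θ₂ = (V₂/V₁)·sin θ₁ = (3569/1050)·sin 11.1° = 0.6544.
θ₂ = arcsin 0.6544 = 40.87° from the normal.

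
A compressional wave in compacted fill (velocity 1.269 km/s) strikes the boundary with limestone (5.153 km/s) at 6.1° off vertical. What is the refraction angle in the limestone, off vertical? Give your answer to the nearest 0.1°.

25.6°

Snell's law: sin θ₂ = (V₂/V₁)·sin θ₁ = (5.153/1.269)·sin 6.1° = 0.4315.
θ₂ = arcsin 0.4315 = 25.56° from the normal.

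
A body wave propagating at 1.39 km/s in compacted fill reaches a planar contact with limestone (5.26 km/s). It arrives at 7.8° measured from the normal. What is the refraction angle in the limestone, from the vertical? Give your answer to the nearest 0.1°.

30.9°

sin θ₁/V₁ = sin θ₂/V₂ ⇒ sin θ₂ = 5.26·sin 7.8°/1.39 = 5.26·0.1357/1.39 = 0.5136.
θ₂ = sin⁻¹(0.5136) = 30.90° (from vertical).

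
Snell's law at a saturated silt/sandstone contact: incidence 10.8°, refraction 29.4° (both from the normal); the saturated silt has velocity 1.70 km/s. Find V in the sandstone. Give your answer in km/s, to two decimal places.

4.45 km/s

Snell's law: sin 10.8°/V₁ = sin 29.4°/V₂.
V₂ = V₁·sin 29.4°/sin 10.8° = 1.70 × 2.6198 = 4.45 km/s.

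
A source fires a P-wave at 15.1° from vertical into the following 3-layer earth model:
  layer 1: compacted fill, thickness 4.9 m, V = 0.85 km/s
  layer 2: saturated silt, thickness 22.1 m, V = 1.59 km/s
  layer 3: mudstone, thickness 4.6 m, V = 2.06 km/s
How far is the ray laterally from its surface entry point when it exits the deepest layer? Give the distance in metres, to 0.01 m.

p = sin θ₁/V₁ = sin 15.1°/0.85 = 3.0648e-01 s/km is conserved through the stack.
Layer 1: θ = 15.10°; offset = 4.9·tan 15.10° = 1.3221 m.
Layer 2: sin θ = p·1.59 = 0.4873 → θ = 29.16°; offset = 22.1·tan 29.16° = 12.3326 m.
Layer 3: sin θ = p·2.06 = 0.6313 → θ = 39.15°; offset = 4.6·tan 39.15° = 3.7449 m.
Summing the layer offsets gives 17.3996 m.

17.40 m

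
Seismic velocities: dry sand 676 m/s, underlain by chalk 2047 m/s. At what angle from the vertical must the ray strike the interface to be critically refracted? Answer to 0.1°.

At critical incidence the refracted ray runs along the interface (θ₂ = 90°), so sin θ_c = V₁/V₂.
θ_c = arcsin(676/2047) = arcsin 0.3302 = 19.28°.

19.3°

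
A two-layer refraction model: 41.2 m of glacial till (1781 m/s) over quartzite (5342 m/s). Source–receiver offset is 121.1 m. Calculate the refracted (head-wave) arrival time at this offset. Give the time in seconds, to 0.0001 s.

0.0663 s

θ_c = arcsin(V₁/V₂) = arcsin(1781/5342) = 19.48°, cos θ_c = 0.9428.
Intercept time tᵢ = 2h cos θ_c / V₁ = 2·41.2·0.9428/1781 = 0.04362 s.
t = x/V₂ + tᵢ = 121.1/5342 + 0.04362 = 0.06629 s.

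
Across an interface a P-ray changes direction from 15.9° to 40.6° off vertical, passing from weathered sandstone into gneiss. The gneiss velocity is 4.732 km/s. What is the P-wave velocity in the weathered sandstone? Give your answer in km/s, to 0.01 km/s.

1.99 km/s

sin 15.9° = 0.2740; sin 40.6° = 0.6508.
V₁ = V₂·(sin θ₁/sin θ₂) = 4.732·(0.2740/0.6508) = 1.99 km/s.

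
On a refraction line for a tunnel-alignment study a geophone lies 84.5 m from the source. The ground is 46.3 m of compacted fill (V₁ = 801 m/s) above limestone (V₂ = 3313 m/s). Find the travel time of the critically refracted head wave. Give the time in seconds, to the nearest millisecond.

0.138 s

t = x/V₂ + 2h·√(V₂²−V₁²)/(V₁V₂).
√(V₂²−V₁²) = √(3313²−801²) = 3214.7 m/s; delay term = 2·46.3·3214.7/(801·3313) = 0.11218 s.
t = 84.5/3313 + 0.11218 = 0.13768 s.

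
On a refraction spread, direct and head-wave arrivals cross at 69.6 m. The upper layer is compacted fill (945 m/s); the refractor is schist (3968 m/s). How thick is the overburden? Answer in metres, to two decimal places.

x_cross = 2h·√((V₂+V₁)/(V₂−V₁)) → h = x_cross / (2·√((V₂+V₁)/(V₂−V₁))).
√((V₂+V₁)/(V₂−V₁)) = √((3968+945)/(3968−945)) = 1.2748.
h = 69.6 / (2·1.2748) = 27.30 m.

27.30 m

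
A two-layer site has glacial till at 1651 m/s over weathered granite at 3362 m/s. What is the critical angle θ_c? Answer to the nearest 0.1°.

At critical incidence the refracted ray runs along the interface (θ₂ = 90°), so sin θ_c = V₁/V₂.
θ_c = arcsin(1651/3362) = arcsin 0.4911 = 29.41°.

29.4°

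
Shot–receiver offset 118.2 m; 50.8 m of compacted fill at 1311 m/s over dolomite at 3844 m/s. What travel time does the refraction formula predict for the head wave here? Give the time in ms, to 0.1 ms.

103.6 ms

t = x/V₂ + 2h·√(V₂²−V₁²)/(V₁V₂).
√(V₂²−V₁²) = √(3844²−1311²) = 3613.5 m/s; delay term = 2·50.8·3613.5/(1311·3844) = 0.07285 s.
t = 118.2/3844 + 0.07285 = 0.10360 s.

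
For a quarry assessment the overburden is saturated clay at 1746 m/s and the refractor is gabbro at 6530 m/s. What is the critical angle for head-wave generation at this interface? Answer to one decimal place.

15.5°

At critical incidence the refracted ray runs along the interface (θ₂ = 90°), so sin θ_c = V₁/V₂.
θ_c = arcsin(1746/6530) = arcsin 0.2674 = 15.51°.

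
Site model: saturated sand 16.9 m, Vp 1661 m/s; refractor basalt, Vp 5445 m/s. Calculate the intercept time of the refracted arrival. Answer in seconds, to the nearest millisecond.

θ_c = arcsin(V₁/V₂) = arcsin(1661/5445) = 17.76°; cos θ_c = 0.9523.
tᵢ = 2h·cos θ_c / V₁ = 2·16.9·0.9523 / 1661 = 0.01938 s.

0.019 s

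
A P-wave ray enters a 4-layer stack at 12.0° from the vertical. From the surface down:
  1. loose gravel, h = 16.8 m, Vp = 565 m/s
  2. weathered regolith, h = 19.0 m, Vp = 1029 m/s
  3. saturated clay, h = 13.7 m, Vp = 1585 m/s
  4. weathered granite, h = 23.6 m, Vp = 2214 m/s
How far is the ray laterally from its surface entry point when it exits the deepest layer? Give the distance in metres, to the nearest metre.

Apply Snell's law at each interface; in layer i the horizontal offset is hᵢ·tan θᵢ.
Layer 1: θ = 12.00°; offset = 16.8·tan 12.00° = 3.571 m.
Layer 2: sin θ = 1029·sin 12.0°/565 = 0.3787, θ = 22.25°; offset = 19.0·tan 22.25° = 7.773 m.
Layer 3: sin θ = 1585·sin 12.0°/565 = 0.5833, θ = 35.68°; offset = 13.7·tan 35.68° = 9.837 m.
Layer 4: sin θ = 2214·sin 12.0°/565 = 0.8147, θ = 54.56°; offset = 23.6·tan 54.56° = 33.159 m.
Summing the layer offsets gives 54.340 m.

54 m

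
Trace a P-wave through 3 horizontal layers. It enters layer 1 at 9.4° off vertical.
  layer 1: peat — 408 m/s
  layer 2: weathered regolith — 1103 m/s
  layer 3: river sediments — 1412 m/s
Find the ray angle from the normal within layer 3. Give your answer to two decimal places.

34.42°

Ray parameter p = sin 9.4° / 408 = 4.0031e-04 s/m.
sin θ_3 = p·V_3 = 4.0031e-04 × 1412 = 0.5652.
θ_3 = 34.42° from the vertical.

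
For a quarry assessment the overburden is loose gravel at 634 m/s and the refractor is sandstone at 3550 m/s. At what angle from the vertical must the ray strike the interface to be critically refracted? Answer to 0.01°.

10.29°

At critical incidence the refracted ray runs along the interface (θ₂ = 90°), so sin θ_c = V₁/V₂.
θ_c = arcsin(634/3550) = arcsin 0.1786 = 10.29°.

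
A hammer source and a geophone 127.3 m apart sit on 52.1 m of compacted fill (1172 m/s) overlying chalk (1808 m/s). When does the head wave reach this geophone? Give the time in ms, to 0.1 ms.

138.1 ms

θ_c = arcsin(V₁/V₂) = arcsin(1172/1808) = 40.41°, cos θ_c = 0.7614.
Intercept time tᵢ = 2h cos θ_c / V₁ = 2·52.1·0.7614/1172 = 0.06770 s.
t = x/V₂ + tᵢ = 127.3/1808 + 0.06770 = 0.13811 s.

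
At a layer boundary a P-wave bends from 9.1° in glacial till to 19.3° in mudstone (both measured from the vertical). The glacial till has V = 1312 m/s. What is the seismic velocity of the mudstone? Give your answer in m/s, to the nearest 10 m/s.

2740 m/s

Snell's law: sin 9.1°/V₁ = sin 19.3°/V₂.
V₂ = V₁·sin 19.3°/sin 9.1° = 1312 × 2.0898 = 2741.78 m/s.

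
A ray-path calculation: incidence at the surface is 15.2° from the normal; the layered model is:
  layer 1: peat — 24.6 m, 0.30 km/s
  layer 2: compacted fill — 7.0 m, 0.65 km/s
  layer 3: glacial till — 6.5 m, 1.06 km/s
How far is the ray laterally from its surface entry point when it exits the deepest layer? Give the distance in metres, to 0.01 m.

Apply Snell's law at each interface; in layer i the horizontal offset is hᵢ·tan θᵢ.
Layer 1: θ = 15.20°; offset = 24.6·tan 15.20° = 6.6837 m.
Layer 2: sin θ = 0.65·sin 15.2°/0.30 = 0.5681, θ = 34.62°; offset = 7.0·tan 34.62° = 4.8319 m.
Layer 3: sin θ = 1.06·sin 15.2°/0.30 = 0.9264, θ = 67.88°; offset = 6.5·tan 67.88° = 15.9921 m.
Σ offsets = 27.5077 m.

27.51 m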